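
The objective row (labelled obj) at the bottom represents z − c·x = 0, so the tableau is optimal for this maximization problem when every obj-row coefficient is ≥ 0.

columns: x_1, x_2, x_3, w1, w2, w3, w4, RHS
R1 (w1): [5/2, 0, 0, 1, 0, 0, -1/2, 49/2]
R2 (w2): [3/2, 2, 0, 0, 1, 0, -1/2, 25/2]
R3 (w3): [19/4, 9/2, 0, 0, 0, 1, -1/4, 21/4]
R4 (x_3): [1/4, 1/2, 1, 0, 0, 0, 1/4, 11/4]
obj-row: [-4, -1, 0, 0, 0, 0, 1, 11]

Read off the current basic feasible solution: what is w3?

21/4

w3 is basic (row 3); its value is the RHS of that row, 21/4.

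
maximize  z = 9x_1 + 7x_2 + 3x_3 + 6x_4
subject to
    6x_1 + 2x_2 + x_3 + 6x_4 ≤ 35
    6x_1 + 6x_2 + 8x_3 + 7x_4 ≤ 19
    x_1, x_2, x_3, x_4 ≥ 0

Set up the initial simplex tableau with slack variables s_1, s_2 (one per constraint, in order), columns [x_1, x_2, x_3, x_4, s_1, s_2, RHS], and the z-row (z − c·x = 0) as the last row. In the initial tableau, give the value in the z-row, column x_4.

-6

The z-row carries the negated objective coefficients: the x_4 entry is -6.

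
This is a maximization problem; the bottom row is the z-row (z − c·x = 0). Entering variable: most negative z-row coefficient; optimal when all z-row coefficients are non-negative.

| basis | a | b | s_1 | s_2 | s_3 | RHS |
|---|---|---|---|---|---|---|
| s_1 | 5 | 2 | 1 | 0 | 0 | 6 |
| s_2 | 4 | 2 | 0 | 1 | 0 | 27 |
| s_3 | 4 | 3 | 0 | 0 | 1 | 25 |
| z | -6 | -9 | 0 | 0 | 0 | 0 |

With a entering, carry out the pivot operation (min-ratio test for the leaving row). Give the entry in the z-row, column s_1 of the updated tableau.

6/5

Ratio test on column a — row 1: 6/5 = 6/5; row 2: 27/4 = 27/4; row 3: 25/4 = 25/4. Minimum is 6/5 at row 1 (s_1 leaves); pivot element 5.
Divide row 1 by 5; eliminate column a from the other rows.
z-row update in column s_1: 0 − (-6)·(1/5) = 6/5.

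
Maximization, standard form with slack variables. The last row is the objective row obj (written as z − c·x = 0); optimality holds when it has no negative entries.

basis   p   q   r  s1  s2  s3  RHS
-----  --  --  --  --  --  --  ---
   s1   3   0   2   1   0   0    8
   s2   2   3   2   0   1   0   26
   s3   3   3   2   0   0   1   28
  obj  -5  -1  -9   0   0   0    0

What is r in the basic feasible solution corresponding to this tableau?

0

r is not in the basis, so in the current basic feasible solution r = 0.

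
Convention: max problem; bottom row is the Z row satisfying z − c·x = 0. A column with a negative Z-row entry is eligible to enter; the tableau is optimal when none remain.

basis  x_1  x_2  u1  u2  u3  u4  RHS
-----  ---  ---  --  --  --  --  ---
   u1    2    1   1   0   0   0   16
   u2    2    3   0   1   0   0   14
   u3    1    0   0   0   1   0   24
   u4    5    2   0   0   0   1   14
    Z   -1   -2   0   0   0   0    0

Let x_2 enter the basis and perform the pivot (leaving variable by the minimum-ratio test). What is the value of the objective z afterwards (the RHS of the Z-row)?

28/3

Ratio test on column x_2 — row 1: 16/1 = 16; row 2: 14/3 = 14/3; row 3: entry 0 ≤ 0; row 4: 14/2 = 7. Minimum is 14/3 at row 2 (u2 leaves); pivot element 3.
Pivot on row 2; the Z-row RHS becomes 0 − (-2)·(14/3) = 28/3.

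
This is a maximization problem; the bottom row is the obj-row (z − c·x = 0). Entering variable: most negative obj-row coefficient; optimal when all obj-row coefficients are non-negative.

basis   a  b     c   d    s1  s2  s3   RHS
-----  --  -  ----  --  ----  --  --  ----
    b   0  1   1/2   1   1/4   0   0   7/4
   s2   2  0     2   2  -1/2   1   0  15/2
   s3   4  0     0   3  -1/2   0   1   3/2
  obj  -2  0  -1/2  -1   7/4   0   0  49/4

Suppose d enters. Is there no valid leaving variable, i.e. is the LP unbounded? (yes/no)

Column d has positive entries in row(s) 1, 2, 3, so the ratio test bounds it — not unbounded.

no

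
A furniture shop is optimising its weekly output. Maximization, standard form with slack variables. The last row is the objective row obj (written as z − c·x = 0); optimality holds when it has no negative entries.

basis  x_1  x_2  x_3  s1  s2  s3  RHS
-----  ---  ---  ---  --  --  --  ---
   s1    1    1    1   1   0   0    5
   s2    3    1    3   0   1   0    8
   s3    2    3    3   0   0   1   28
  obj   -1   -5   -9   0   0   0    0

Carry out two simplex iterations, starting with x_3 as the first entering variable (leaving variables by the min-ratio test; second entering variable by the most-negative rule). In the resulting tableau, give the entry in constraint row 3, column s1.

-3

Ratio test on column x_3 — row 1: 5/1 = 5; row 2: 8/3 = 8/3; row 3: 28/3 = 28/3. Minimum is 8/3 at row 2 (s2 leaves); pivot element 3.
Divide row 2 by 3; eliminate column x_3 from the other rows.
Second iteration: most negative obj-row entry is -2 in column x_2, so x_2 enters.
Ratio test on column x_2 — row 1: (7/3)/(2/3) = 7/2; row 2: (8/3)/(1/3) = 8; row 3: 20/2 = 10. Minimum is 7/2 at row 1 (s1 leaves); pivot element 2/3.
Divide row 1 by 2/3; eliminate column x_2 from the other rows.
After both pivots, the entry at constraint row 3, column s1 is -3.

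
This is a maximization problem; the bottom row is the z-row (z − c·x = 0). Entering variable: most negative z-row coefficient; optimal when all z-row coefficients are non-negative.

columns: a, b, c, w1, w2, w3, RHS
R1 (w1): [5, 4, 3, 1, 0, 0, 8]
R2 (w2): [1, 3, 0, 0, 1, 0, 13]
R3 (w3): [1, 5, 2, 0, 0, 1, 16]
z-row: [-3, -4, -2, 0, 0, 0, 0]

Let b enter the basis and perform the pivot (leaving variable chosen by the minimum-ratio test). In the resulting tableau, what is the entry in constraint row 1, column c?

3/4

Ratio test on column b — row 1: 8/4 = 2; row 2: 13/3 = 13/3; row 3: 16/5 = 16/5. Minimum is 2 at row 1 (w1 leaves); pivot element 4.
Divide row 1 by 4; eliminate column b from the other rows.
In the new row 1, the c entry is the old entry divided by the pivot: 3/4 = 3/4.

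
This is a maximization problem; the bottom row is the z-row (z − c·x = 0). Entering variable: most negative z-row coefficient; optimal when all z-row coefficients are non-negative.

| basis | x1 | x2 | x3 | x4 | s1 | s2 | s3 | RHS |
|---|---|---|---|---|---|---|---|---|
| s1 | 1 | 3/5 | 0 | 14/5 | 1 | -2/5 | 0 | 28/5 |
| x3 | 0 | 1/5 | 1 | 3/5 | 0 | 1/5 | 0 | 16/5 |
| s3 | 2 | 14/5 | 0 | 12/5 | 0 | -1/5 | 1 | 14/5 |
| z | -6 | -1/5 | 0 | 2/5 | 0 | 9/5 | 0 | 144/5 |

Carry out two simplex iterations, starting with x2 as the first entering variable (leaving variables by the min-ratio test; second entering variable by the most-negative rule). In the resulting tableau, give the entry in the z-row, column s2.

6/5

Ratio test on column x2 — row 1: (28/5)/(3/5) = 28/3; row 2: (16/5)/(1/5) = 16; row 3: (14/5)/(14/5) = 1. Minimum is 1 at row 3 (s3 leaves); pivot element 14/5.
Divide row 3 by 14/5; eliminate column x2 from the other rows.
Second iteration: most negative z-row entry is -41/7 in column x1, so x1 enters.
Ratio test on column x1 — row 1: 5/(4/7) = 35/4; row 2: entry -1/7 ≤ 0; row 3: 1/(5/7) = 7/5. Minimum is 7/5 at row 3 (x2 leaves); pivot element 5/7.
Divide row 3 by 5/7; eliminate column x1 from the other rows.
After both pivots, the entry at the z-row, column s2 is 6/5.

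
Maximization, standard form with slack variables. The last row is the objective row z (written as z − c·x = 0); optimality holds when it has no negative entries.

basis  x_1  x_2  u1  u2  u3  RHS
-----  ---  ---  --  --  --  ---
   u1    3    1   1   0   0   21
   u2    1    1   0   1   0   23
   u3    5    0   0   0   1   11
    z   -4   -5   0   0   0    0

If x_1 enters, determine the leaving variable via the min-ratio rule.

Column x_1 entries and ratios — u1: 21/3 = 7; u2: 23/1 = 23; u3: 11/5 = 11/5.
Smallest ratio is 11/5 in the row of u3, so u3 leaves.

u3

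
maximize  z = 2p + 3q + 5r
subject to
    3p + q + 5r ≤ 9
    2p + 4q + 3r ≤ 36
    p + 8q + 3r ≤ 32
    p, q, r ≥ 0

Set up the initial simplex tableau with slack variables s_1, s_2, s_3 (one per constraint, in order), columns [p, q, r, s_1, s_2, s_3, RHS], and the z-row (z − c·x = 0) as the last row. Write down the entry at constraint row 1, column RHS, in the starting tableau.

The RHS of constraint 1 is b_1 = 9.

9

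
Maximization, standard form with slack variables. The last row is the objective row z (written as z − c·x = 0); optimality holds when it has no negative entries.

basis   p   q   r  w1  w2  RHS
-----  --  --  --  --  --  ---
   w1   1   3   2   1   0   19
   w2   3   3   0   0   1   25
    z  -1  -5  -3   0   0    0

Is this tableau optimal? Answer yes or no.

The z-row has a negative entry -5 in column q, so it is not optimal.

no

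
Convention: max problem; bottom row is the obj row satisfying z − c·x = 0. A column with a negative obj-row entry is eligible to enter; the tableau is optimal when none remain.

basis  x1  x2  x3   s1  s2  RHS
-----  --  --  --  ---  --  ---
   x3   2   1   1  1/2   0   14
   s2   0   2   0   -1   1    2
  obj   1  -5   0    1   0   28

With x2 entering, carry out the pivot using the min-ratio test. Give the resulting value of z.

33

Ratio test on column x2 — row 1: 14/1 = 14; row 2: 2/2 = 1. Minimum is 1 at row 2 (s2 leaves); pivot element 2.
Pivot on row 2; the obj-row RHS becomes 28 − (-5)·1 = 33.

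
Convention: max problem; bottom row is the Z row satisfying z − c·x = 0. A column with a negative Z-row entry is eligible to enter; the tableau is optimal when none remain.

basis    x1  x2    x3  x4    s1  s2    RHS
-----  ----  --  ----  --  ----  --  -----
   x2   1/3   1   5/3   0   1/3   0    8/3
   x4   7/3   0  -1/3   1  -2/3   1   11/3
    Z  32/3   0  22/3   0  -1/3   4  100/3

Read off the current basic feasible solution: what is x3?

0

x3 is not in the basis, so in the current basic feasible solution x3 = 0.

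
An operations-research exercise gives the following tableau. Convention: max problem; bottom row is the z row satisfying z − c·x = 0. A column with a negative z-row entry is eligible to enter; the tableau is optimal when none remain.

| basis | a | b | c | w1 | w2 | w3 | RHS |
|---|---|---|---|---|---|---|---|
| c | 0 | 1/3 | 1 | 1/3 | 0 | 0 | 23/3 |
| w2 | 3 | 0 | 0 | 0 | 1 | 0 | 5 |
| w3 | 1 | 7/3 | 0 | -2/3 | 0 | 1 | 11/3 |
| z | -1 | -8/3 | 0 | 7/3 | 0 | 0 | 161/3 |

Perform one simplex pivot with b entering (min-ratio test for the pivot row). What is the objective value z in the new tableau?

Ratio test on column b — row 1: (23/3)/(1/3) = 23; row 2: entry 0 ≤ 0; row 3: (11/3)/(7/3) = 11/7. Minimum is 11/7 at row 3 (w3 leaves); pivot element 7/3.
Pivot on row 3; the z-row RHS becomes 161/3 − (-8/3)·(11/7) = 405/7.

405/7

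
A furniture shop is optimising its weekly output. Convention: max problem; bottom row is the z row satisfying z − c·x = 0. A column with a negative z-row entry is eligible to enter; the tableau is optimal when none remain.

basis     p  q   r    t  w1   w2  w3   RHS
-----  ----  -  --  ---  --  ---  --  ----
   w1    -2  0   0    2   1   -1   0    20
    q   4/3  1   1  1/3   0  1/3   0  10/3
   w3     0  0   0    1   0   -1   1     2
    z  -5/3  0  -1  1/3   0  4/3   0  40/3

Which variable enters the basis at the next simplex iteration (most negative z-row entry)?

p

Negative z-row entries: p: -5/3, r: -1.
The most negative is -5/3 in column p, so p enters.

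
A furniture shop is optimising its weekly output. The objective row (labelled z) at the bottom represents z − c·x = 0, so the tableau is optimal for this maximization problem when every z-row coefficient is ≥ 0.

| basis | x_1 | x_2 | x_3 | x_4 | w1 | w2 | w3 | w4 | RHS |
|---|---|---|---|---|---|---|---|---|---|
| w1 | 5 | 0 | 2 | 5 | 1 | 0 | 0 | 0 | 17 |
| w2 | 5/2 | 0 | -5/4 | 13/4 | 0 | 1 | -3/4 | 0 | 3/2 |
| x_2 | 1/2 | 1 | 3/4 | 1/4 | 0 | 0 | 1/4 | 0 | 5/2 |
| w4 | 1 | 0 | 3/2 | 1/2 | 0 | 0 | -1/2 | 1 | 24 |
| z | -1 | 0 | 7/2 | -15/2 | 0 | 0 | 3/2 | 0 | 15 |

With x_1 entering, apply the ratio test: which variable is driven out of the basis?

Column x_1 entries and ratios — w1: 17/5 = 17/5; w2: (3/2)/(5/2) = 3/5; x_2: (5/2)/(1/2) = 5; w4: 24/1 = 24.
Smallest ratio is 3/5 in the row of w2, so w2 leaves.

w2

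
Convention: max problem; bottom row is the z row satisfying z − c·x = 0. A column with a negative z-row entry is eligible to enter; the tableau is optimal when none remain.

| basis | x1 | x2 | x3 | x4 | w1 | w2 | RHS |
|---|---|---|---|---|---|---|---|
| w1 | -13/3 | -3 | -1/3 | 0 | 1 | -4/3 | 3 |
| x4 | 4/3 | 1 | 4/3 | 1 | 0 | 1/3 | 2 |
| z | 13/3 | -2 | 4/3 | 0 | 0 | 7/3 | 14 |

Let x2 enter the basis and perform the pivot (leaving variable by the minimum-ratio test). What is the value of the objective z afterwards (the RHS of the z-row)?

18

Ratio test on column x2 — row 1: entry -3 ≤ 0; row 2: 2/1 = 2. Minimum is 2 at row 2 (x4 leaves); pivot element 1.
Pivot on row 2; the z-row RHS becomes 14 − (-2)·2 = 18.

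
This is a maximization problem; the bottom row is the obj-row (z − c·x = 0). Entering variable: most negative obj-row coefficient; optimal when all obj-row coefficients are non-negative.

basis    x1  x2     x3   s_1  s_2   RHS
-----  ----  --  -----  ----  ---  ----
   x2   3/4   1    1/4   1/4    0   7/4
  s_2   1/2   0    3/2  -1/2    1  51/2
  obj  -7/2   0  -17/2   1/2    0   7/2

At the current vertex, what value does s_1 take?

s_1 is not in the basis, so in the current basic feasible solution s_1 = 0.

0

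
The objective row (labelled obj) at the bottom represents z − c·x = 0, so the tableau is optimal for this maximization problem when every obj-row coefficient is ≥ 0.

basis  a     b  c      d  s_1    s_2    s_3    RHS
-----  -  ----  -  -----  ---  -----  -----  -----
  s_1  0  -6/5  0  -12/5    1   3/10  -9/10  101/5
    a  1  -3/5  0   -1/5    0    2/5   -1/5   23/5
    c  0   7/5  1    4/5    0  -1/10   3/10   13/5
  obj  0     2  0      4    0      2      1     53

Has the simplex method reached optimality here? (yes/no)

yes

Every obj-row coefficient is ≥ 0, so the tableau is optimal.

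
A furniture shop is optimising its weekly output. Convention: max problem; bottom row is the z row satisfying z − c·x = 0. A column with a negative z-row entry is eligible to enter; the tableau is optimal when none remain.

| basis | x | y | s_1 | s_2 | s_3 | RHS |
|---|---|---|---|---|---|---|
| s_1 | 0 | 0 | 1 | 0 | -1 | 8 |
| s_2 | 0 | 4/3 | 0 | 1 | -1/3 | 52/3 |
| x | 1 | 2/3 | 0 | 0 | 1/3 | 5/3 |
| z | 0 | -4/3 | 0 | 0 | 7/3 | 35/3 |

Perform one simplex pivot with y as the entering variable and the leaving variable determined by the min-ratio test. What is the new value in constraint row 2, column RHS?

Ratio test on column y — row 1: entry 0 ≤ 0; row 2: (52/3)/(4/3) = 13; row 3: (5/3)/(2/3) = 5/2. Minimum is 5/2 at row 3 (x leaves); pivot element 2/3.
Divide row 3 by 2/3; eliminate column y from the other rows.
Row 2 update in column RHS: 52/3 − (4/3)·(5/2) = 14.

14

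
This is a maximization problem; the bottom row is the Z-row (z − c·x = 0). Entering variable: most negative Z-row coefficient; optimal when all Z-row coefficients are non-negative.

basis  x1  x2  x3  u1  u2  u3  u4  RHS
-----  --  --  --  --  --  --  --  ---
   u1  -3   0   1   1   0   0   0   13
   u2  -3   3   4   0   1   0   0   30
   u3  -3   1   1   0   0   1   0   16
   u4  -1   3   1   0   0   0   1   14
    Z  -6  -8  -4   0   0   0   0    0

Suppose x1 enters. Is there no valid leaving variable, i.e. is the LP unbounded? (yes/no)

yes

Every constraint-row entry in column x1 is ≤ 0, so increasing x1 is unbounded.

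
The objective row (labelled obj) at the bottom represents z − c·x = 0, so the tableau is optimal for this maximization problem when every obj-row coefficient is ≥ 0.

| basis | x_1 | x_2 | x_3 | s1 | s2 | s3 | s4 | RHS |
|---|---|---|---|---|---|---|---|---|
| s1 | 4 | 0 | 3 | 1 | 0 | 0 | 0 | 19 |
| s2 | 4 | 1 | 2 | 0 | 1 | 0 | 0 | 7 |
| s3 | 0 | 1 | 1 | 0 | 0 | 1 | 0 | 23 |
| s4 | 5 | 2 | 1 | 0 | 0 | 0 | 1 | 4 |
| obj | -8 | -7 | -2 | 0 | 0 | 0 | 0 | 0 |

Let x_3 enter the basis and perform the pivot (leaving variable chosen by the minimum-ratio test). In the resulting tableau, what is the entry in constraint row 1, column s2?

-3/2

Ratio test on column x_3 — row 1: 19/3 = 19/3; row 2: 7/2 = 7/2; row 3: 23/1 = 23; row 4: 4/1 = 4. Minimum is 7/2 at row 2 (s2 leaves); pivot element 2.
Divide row 2 by 2; eliminate column x_3 from the other rows.
Row 1 update in column s2: 0 − 3·(1/2) = -3/2.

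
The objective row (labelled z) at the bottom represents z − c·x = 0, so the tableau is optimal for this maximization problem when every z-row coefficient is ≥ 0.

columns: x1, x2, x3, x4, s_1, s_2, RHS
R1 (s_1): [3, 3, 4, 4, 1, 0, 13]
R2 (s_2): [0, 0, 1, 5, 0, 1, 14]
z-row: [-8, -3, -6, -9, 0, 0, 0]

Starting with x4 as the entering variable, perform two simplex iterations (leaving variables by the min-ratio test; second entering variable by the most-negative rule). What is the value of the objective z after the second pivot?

30

Ratio test on column x4 — row 1: 13/4 = 13/4; row 2: 14/5 = 14/5. Minimum is 14/5 at row 2 (s_2 leaves); pivot element 5.
Pivot on row 2; the z-row RHS becomes 0 − (-9)·(14/5) = 126/5.
Next entering variable (most negative z-row entry -8): x1.
Ratio test on column x1 — row 1: (9/5)/3 = 3/5; row 2: entry 0 ≤ 0. Minimum is 3/5 at row 1 (s_1 leaves); pivot element 3.
After the second pivot the z-row RHS is 126/5 − (-8)·(3/5) = 30.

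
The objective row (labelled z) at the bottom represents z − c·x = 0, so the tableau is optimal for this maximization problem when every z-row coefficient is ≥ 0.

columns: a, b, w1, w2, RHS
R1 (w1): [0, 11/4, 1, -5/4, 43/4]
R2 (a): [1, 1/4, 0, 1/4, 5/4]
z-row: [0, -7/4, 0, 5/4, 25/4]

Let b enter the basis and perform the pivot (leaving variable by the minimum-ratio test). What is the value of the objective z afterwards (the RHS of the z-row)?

144/11

Ratio test on column b — row 1: (43/4)/(11/4) = 43/11; row 2: (5/4)/(1/4) = 5. Minimum is 43/11 at row 1 (w1 leaves); pivot element 11/4.
Pivot on row 1; the z-row RHS becomes 25/4 − (-7/4)·(43/11) = 144/11.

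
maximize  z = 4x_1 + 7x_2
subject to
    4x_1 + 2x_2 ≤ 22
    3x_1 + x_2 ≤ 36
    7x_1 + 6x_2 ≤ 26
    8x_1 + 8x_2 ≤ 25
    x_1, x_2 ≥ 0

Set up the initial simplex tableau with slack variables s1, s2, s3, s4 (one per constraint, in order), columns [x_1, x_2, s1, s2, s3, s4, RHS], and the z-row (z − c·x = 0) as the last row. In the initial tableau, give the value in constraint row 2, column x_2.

1

Constraint 2 has coefficient 1 on x_2.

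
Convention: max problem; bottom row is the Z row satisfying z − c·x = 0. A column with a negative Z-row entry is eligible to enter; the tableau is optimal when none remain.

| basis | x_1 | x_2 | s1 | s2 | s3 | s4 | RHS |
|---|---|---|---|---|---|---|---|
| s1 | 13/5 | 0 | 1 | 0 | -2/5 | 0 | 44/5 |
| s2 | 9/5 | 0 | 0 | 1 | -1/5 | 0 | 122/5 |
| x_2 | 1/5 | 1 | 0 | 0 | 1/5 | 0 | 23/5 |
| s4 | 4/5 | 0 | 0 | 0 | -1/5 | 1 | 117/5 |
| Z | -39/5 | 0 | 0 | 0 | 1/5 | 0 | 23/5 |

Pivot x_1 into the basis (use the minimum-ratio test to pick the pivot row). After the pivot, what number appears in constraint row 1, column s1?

Ratio test on column x_1 — row 1: (44/5)/(13/5) = 44/13; row 2: (122/5)/(9/5) = 122/9; row 3: (23/5)/(1/5) = 23; row 4: (117/5)/(4/5) = 117/4. Minimum is 44/13 at row 1 (s1 leaves); pivot element 13/5.
Divide row 1 by 13/5; eliminate column x_1 from the other rows.
In the new row 1, the s1 entry is the old entry divided by the pivot: 1/(13/5) = 5/13.

5/13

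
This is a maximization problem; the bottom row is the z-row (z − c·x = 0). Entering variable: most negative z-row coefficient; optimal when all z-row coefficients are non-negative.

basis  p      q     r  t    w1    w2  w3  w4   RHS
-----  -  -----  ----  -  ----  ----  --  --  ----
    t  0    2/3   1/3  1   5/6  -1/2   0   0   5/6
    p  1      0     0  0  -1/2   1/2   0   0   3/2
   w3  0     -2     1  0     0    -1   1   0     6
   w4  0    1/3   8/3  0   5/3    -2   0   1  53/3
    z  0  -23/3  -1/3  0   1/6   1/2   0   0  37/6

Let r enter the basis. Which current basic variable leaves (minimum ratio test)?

Column r entries and ratios — t: (5/6)/(1/3) = 5/2; p: 0 ≤ 0, skip; w3: 6/1 = 6; w4: (53/3)/(8/3) = 53/8.
Smallest ratio is 5/2 in the row of t, so t leaves.

t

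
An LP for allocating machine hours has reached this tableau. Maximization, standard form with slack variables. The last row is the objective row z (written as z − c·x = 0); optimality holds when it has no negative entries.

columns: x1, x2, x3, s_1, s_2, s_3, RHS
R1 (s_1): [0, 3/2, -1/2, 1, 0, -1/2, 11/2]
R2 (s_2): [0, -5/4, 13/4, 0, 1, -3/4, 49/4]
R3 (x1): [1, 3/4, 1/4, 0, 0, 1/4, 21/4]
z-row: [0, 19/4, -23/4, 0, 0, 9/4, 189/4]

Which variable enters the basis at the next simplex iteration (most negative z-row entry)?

Negative z-row entries: x3: -23/4.
The most negative is -23/4 in column x3, so x3 enters.

x3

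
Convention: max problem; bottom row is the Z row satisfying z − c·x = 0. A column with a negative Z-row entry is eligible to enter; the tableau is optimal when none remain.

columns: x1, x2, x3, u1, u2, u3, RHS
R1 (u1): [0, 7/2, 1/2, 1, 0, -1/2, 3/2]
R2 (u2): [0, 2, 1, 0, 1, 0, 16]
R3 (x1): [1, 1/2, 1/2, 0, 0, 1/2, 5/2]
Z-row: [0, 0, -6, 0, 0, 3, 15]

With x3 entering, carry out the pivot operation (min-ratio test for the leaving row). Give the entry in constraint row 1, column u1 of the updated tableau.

Ratio test on column x3 — row 1: (3/2)/(1/2) = 3; row 2: 16/1 = 16; row 3: (5/2)/(1/2) = 5. Minimum is 3 at row 1 (u1 leaves); pivot element 1/2.
Divide row 1 by 1/2; eliminate column x3 from the other rows.
In the new row 1, the u1 entry is the old entry divided by the pivot: 1/(1/2) = 2.

2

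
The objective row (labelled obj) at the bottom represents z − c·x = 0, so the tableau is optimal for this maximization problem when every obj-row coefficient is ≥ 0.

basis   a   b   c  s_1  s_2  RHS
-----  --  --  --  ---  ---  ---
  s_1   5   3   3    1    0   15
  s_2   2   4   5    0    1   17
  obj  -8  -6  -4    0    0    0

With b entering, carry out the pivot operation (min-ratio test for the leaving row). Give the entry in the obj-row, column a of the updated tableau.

-5

Ratio test on column b — row 1: 15/3 = 5; row 2: 17/4 = 17/4. Minimum is 17/4 at row 2 (s_2 leaves); pivot element 4.
Divide row 2 by 4; eliminate column b from the other rows.
obj-row update in column a: -8 − (-6)·(1/2) = -5.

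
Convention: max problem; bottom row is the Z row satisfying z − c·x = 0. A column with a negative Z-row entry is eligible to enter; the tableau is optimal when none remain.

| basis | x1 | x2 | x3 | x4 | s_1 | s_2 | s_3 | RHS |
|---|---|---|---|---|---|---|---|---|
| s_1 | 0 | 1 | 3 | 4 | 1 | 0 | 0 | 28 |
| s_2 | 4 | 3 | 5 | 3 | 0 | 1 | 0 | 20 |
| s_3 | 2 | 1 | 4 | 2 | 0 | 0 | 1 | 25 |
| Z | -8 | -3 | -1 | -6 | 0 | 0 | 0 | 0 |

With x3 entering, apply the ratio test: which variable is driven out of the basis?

Column x3 entries and ratios — s_1: 28/3 = 28/3; s_2: 20/5 = 4; s_3: 25/4 = 25/4.
Smallest ratio is 4 in the row of s_2, so s_2 leaves.

s_2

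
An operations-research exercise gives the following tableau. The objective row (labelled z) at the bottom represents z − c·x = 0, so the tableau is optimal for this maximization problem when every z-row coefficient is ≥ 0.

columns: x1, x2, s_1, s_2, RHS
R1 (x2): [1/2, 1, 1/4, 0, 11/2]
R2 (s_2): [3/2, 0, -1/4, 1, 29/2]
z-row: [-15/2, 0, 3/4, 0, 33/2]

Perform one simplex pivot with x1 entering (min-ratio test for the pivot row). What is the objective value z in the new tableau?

89

Ratio test on column x1 — row 1: (11/2)/(1/2) = 11; row 2: (29/2)/(3/2) = 29/3. Minimum is 29/3 at row 2 (s_2 leaves); pivot element 3/2.
Pivot on row 2; the z-row RHS becomes 33/2 − (-15/2)·(29/3) = 89.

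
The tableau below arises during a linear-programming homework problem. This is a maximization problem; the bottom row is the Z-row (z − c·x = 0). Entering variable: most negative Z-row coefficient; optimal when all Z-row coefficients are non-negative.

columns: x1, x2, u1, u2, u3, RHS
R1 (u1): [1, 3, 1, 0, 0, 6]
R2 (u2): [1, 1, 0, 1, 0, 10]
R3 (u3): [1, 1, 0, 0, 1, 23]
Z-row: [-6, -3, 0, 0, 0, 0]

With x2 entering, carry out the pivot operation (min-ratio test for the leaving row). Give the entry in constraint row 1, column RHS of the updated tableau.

Ratio test on column x2 — row 1: 6/3 = 2; row 2: 10/1 = 10; row 3: 23/1 = 23. Minimum is 2 at row 1 (u1 leaves); pivot element 3.
Divide row 1 by 3; eliminate column x2 from the other rows.
In the new row 1, the RHS entry is the old entry divided by the pivot: 6/3 = 2.

2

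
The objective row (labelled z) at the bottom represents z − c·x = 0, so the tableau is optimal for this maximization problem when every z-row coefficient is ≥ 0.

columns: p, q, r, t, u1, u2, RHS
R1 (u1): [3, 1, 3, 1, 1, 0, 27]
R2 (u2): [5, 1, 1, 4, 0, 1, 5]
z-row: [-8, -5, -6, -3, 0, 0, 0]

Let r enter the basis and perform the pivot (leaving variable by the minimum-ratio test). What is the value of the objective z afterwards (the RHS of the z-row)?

30

Ratio test on column r — row 1: 27/3 = 9; row 2: 5/1 = 5. Minimum is 5 at row 2 (u2 leaves); pivot element 1.
Pivot on row 2; the z-row RHS becomes 0 − (-6)·5 = 30.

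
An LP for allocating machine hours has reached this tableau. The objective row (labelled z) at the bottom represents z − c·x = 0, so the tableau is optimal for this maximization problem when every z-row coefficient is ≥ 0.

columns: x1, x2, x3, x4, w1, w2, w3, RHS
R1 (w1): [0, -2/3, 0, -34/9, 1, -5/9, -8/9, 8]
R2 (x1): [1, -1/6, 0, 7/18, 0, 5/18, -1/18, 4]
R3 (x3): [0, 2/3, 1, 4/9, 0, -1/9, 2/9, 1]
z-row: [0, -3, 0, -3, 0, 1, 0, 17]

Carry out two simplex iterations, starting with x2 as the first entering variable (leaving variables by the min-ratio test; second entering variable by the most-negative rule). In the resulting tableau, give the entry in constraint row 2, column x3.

-7/8

Ratio test on column x2 — row 1: entry -2/3 ≤ 0; row 2: entry -1/6 ≤ 0; row 3: 1/(2/3) = 3/2. Minimum is 3/2 at row 3 (x3 leaves); pivot element 2/3.
Divide row 3 by 2/3; eliminate column x2 from the other rows.
Second iteration: most negative z-row entry is -1 in column x4, so x4 enters.
Ratio test on column x4 — row 1: entry -10/3 ≤ 0; row 2: (17/4)/(1/2) = 17/2; row 3: (3/2)/(2/3) = 9/4. Minimum is 9/4 at row 3 (x2 leaves); pivot element 2/3.
Divide row 3 by 2/3; eliminate column x4 from the other rows.
After both pivots, the entry at constraint row 2, column x3 is -7/8.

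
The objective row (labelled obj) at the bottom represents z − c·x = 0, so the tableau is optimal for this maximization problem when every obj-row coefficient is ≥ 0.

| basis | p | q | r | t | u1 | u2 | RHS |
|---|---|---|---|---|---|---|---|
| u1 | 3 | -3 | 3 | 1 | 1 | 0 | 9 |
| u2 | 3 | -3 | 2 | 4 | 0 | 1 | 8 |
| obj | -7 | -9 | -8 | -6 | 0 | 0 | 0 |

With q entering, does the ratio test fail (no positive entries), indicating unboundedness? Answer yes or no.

Every constraint-row entry in column q is ≤ 0, so increasing q is unbounded.

yes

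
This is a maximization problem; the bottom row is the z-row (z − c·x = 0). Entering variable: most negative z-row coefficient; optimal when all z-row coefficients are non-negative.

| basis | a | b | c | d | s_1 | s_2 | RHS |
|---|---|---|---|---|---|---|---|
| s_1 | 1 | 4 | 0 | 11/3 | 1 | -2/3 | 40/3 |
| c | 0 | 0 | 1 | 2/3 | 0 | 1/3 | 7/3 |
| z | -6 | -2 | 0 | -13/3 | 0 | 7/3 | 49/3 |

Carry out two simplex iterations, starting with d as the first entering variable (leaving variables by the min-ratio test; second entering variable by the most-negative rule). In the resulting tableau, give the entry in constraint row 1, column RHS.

Ratio test on column d — row 1: (40/3)/(11/3) = 40/11; row 2: (7/3)/(2/3) = 7/2. Minimum is 7/2 at row 2 (c leaves); pivot element 2/3.
Divide row 2 by 2/3; eliminate column d from the other rows.
Second iteration: most negative z-row entry is -6 in column a, so a enters.
Ratio test on column a — row 1: (1/2)/1 = 1/2; row 2: entry 0 ≤ 0. Minimum is 1/2 at row 1 (s_1 leaves); pivot element 1.
Divide row 1 by 1; eliminate column a from the other rows.
After both pivots, the entry at constraint row 1, column RHS is 1/2.

1/2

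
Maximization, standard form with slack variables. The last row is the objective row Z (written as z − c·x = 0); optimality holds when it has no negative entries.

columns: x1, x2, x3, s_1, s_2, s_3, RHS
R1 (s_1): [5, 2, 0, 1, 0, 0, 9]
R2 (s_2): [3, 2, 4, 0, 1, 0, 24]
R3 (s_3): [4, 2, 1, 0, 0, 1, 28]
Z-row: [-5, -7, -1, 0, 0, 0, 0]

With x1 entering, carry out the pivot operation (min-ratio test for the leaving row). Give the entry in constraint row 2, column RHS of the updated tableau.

93/5

Ratio test on column x1 — row 1: 9/5 = 9/5; row 2: 24/3 = 8; row 3: 28/4 = 7. Minimum is 9/5 at row 1 (s_1 leaves); pivot element 5.
Divide row 1 by 5; eliminate column x1 from the other rows.
Row 2 update in column RHS: 24 − 3·(9/5) = 93/5.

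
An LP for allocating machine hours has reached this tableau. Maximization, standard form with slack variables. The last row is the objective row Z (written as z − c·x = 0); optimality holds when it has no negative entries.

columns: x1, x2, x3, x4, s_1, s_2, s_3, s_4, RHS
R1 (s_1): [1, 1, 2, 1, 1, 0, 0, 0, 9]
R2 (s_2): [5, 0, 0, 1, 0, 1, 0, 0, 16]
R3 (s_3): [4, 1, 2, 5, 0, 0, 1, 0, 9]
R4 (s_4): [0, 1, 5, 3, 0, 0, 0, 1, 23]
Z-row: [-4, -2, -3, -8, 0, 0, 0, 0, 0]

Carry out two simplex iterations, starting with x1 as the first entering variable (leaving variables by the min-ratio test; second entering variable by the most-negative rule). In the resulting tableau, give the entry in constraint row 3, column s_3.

Ratio test on column x1 — row 1: 9/1 = 9; row 2: 16/5 = 16/5; row 3: 9/4 = 9/4; row 4: entry 0 ≤ 0. Minimum is 9/4 at row 3 (s_3 leaves); pivot element 4.
Divide row 3 by 4; eliminate column x1 from the other rows.
Second iteration: most negative Z-row entry is -3 in column x4, so x4 enters.
Ratio test on column x4 — row 1: entry -1/4 ≤ 0; row 2: entry -21/4 ≤ 0; row 3: (9/4)/(5/4) = 9/5; row 4: 23/3 = 23/3. Minimum is 9/5 at row 3 (x1 leaves); pivot element 5/4.
Divide row 3 by 5/4; eliminate column x4 from the other rows.
After both pivots, the entry at constraint row 3, column s_3 is 1/5.

1/5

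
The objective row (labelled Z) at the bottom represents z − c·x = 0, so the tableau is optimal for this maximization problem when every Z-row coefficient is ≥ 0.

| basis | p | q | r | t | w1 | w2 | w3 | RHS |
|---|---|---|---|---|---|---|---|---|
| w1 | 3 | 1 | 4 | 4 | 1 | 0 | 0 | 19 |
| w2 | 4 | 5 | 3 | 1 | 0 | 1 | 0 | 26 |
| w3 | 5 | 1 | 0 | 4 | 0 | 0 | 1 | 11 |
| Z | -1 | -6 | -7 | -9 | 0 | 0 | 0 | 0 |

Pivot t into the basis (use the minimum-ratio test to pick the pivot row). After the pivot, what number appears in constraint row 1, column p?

Ratio test on column t — row 1: 19/4 = 19/4; row 2: 26/1 = 26; row 3: 11/4 = 11/4. Minimum is 11/4 at row 3 (w3 leaves); pivot element 4.
Divide row 3 by 4; eliminate column t from the other rows.
Row 1 update in column p: 3 − 4·(5/4) = -2.

-2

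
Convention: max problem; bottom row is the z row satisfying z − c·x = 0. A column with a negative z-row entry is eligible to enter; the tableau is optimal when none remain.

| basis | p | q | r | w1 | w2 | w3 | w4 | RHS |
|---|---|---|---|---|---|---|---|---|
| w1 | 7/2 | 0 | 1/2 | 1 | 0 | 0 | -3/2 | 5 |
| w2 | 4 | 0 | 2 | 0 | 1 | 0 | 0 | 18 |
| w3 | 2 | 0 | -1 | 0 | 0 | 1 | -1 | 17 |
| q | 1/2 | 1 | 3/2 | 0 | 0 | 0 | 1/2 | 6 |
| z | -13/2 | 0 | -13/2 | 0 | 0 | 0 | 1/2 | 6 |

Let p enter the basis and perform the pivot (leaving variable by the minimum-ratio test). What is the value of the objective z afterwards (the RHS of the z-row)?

Ratio test on column p — row 1: 5/(7/2) = 10/7; row 2: 18/4 = 9/2; row 3: 17/2 = 17/2; row 4: 6/(1/2) = 12. Minimum is 10/7 at row 1 (w1 leaves); pivot element 7/2.
Pivot on row 1; the z-row RHS becomes 6 − (-13/2)·(10/7) = 107/7.

107/7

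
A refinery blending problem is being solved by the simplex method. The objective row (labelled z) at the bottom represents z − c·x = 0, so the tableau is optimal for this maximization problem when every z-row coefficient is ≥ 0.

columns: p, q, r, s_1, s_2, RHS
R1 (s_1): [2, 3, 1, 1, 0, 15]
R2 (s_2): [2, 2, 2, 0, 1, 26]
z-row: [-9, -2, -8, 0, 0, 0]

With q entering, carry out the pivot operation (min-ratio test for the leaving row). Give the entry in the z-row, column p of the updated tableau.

Ratio test on column q — row 1: 15/3 = 5; row 2: 26/2 = 13. Minimum is 5 at row 1 (s_1 leaves); pivot element 3.
Divide row 1 by 3; eliminate column q from the other rows.
z-row update in column p: -9 − (-2)·(2/3) = -23/3.

-23/3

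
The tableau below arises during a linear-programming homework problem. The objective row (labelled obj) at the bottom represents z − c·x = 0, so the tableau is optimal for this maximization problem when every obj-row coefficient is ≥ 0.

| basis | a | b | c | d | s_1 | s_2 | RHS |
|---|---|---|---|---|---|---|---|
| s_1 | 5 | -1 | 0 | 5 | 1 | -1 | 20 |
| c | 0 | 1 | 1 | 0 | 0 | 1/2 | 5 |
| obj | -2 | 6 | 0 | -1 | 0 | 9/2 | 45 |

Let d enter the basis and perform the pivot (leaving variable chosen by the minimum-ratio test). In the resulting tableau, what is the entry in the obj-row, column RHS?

Ratio test on column d — row 1: 20/5 = 4; row 2: entry 0 ≤ 0. Minimum is 4 at row 1 (s_1 leaves); pivot element 5.
Divide row 1 by 5; eliminate column d from the other rows.
obj-row update in column RHS: 45 − (-1)·4 = 49.

49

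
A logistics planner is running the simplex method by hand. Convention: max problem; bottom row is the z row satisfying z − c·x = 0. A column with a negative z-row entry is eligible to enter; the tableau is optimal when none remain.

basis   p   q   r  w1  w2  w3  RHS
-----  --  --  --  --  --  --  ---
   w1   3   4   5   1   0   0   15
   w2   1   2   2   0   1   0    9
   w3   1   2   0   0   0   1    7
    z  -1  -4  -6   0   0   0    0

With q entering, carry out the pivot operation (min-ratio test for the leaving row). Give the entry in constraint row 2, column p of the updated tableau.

0

Ratio test on column q — row 1: 15/4 = 15/4; row 2: 9/2 = 9/2; row 3: 7/2 = 7/2. Minimum is 7/2 at row 3 (w3 leaves); pivot element 2.
Divide row 3 by 2; eliminate column q from the other rows.
Row 2 update in column p: 1 − 2·(1/2) = 0.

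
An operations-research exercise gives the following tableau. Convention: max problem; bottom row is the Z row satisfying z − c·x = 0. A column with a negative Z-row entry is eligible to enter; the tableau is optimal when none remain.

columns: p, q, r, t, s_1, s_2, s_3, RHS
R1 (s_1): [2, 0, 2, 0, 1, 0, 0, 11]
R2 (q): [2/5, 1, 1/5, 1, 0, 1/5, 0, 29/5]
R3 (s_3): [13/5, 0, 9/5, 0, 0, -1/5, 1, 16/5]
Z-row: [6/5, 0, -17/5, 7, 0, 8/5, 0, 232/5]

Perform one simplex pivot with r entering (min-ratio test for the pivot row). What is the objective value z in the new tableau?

472/9

Ratio test on column r — row 1: 11/2 = 11/2; row 2: (29/5)/(1/5) = 29; row 3: (16/5)/(9/5) = 16/9. Minimum is 16/9 at row 3 (s_3 leaves); pivot element 9/5.
Pivot on row 3; the Z-row RHS becomes 232/5 − (-17/5)·(16/9) = 472/9.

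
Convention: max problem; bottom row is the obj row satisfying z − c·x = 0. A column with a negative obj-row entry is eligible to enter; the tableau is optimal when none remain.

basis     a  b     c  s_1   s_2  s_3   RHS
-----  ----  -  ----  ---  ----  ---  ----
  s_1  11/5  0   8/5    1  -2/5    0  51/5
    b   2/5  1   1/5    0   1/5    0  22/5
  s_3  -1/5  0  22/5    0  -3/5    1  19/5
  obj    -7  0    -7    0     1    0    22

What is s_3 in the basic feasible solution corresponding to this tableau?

19/5

s_3 is basic (row 3); its value is the RHS of that row, 19/5.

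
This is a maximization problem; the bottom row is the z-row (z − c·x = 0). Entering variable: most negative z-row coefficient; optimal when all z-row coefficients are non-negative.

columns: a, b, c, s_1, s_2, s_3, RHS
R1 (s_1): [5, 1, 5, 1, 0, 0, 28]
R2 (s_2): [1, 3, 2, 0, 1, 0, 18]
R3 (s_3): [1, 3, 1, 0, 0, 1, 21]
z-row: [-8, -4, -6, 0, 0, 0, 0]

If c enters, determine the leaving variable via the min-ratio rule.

s_1

Column c entries and ratios — s_1: 28/5 = 28/5; s_2: 18/2 = 9; s_3: 21/1 = 21.
Smallest ratio is 28/5 in the row of s_1, so s_1 leaves.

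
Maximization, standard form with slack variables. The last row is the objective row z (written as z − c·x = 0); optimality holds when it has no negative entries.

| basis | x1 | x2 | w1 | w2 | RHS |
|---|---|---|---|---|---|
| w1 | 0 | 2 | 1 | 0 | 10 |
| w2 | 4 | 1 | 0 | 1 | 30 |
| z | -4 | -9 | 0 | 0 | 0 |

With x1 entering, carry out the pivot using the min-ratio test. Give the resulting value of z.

Ratio test on column x1 — row 1: entry 0 ≤ 0; row 2: 30/4 = 15/2. Minimum is 15/2 at row 2 (w2 leaves); pivot element 4.
Pivot on row 2; the z-row RHS becomes 0 − (-4)·(15/2) = 30.

30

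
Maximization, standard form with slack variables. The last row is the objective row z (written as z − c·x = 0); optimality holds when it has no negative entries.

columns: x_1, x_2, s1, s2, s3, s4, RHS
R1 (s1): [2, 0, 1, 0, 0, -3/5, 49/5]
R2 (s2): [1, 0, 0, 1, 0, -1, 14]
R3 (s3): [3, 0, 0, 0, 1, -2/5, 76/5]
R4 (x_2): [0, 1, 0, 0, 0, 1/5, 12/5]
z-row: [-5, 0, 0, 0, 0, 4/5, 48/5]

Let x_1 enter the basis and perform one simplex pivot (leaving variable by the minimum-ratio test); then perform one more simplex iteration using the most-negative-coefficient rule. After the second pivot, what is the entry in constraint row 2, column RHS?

Ratio test on column x_1 — row 1: (49/5)/2 = 49/10; row 2: 14/1 = 14; row 3: (76/5)/3 = 76/15; row 4: entry 0 ≤ 0. Minimum is 49/10 at row 1 (s1 leaves); pivot element 2.
Divide row 1 by 2; eliminate column x_1 from the other rows.
Second iteration: most negative z-row entry is -7/10 in column s4, so s4 enters.
Ratio test on column s4 — row 1: entry -3/10 ≤ 0; row 2: entry -7/10 ≤ 0; row 3: (1/2)/(1/2) = 1; row 4: (12/5)/(1/5) = 12. Minimum is 1 at row 3 (s3 leaves); pivot element 1/2.
Divide row 3 by 1/2; eliminate column s4 from the other rows.
After both pivots, the entry at constraint row 2, column RHS is 49/5.

49/5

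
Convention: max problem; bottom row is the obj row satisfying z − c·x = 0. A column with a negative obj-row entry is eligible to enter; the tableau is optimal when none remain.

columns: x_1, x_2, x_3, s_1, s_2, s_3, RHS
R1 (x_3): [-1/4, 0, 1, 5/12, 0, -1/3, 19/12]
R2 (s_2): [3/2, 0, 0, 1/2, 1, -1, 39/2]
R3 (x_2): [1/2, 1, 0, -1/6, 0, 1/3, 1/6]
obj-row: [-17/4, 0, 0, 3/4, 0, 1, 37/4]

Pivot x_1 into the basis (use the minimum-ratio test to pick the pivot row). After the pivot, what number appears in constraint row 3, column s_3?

Ratio test on column x_1 — row 1: entry -1/4 ≤ 0; row 2: (39/2)/(3/2) = 13; row 3: (1/6)/(1/2) = 1/3. Minimum is 1/3 at row 3 (x_2 leaves); pivot element 1/2.
Divide row 3 by 1/2; eliminate column x_1 from the other rows.
In the new row 3, the s_3 entry is the old entry divided by the pivot: (1/3)/(1/2) = 2/3.

2/3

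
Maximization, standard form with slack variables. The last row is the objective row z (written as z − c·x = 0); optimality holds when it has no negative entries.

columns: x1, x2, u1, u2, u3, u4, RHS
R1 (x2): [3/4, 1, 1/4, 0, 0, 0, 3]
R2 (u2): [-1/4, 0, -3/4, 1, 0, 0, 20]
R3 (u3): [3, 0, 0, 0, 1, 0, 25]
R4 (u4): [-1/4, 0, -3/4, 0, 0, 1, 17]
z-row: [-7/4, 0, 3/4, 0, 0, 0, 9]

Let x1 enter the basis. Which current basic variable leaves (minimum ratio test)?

x2

Column x1 entries and ratios — x2: 3/(3/4) = 4; u2: -1/4 ≤ 0, skip; u3: 25/3 = 25/3; u4: -1/4 ≤ 0, skip.
Smallest ratio is 4 in the row of x2, so x2 leaves.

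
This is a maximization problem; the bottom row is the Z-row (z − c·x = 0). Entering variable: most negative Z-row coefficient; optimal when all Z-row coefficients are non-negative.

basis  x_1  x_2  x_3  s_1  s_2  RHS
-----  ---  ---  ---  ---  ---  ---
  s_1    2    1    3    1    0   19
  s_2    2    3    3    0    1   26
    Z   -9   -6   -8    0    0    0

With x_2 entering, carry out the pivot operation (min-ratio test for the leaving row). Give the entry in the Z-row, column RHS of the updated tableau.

Ratio test on column x_2 — row 1: 19/1 = 19; row 2: 26/3 = 26/3. Minimum is 26/3 at row 2 (s_2 leaves); pivot element 3.
Divide row 2 by 3; eliminate column x_2 from the other rows.
Z-row update in column RHS: 0 − (-6)·(26/3) = 52.

52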